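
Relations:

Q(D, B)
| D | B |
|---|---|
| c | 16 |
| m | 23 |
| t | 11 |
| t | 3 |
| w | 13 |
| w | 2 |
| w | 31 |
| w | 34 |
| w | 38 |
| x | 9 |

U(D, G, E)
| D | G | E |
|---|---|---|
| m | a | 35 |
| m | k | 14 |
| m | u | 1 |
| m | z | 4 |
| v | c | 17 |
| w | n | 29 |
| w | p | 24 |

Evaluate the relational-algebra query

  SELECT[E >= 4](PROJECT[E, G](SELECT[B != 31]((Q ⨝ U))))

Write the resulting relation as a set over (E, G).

Joining Q and U on D yields {(m, 23, a, 35), (m, 23, k, 14), (m, 23, u, 1), (m, 23, z, 4), (w, 13, n, 29), (w, 13, p, 24), (w, 2, n, 29), (w, 2, p, 24), (w, 31, n, 29), (w, 31, p, 24), (w, 34, n, 29), (w, 34, p, 24), (w, 38, n, 29), (w, 38, p, 24)}.
σ[B != 31]: keep tuples satisfying B != 31 → {(m, 23, a, 35), (m, 23, k, 14), (m, 23, u, 1), (m, 23, z, 4), (w, 13, n, 29), (w, 13, p, 24), (w, 2, n, 29), (w, 2, p, 24), (w, 34, n, 29), (w, 34, p, 24), (w, 38, n, 29), (w, 38, p, 24)}
Keep only column(s) E, G (6 duplicate(s) eliminated): {(1, u), (14, k), (24, p), (29, n), (35, a), (4, z)}
σ[E >= 4]: keep tuples satisfying E >= 4 → {(14, k), (24, p), (29, n), (35, a), (4, z)}

{(14, k), (24, p), (29, n), (35, a), (4, z)}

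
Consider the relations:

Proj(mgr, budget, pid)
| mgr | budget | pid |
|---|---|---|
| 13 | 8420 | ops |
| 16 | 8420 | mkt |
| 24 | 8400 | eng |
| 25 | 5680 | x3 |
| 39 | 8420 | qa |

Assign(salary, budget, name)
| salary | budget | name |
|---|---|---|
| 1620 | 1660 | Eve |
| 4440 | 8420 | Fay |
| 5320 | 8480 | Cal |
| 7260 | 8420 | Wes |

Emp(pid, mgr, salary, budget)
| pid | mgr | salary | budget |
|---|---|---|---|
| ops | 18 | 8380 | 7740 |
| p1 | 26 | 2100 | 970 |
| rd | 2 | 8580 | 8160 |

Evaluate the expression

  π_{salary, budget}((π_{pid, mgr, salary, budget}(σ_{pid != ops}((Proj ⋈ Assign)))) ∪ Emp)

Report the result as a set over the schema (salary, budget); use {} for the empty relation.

{(2100, 970), (4440, 8420), (7260, 8420), (8380, 7740), (8580, 8160)}

Proj ⋈ Assign (natural join on budget): {(13, 8420, ops, 4440, Fay), (13, 8420, ops, 7260, Wes), (16, 8420, mkt, 4440, Fay), (16, 8420, mkt, 7260, Wes), (39, 8420, qa, 4440, Fay), (39, 8420, qa, 7260, Wes)}
Apply σ_{pid != ops}; surviving tuples: {(16, 8420, mkt, 4440, Fay), (16, 8420, mkt, 7260, Wes), (39, 8420, qa, 4440, Fay), (39, 8420, qa, 7260, Wes)}
Projecting to pid, mgr, salary, budget: {(mkt, 16, 4440, 8420), (mkt, 16, 7260, 8420), (qa, 39, 4440, 8420), (qa, 39, 7260, 8420)}
Union: {(mkt, 16, 4440, 8420), (mkt, 16, 7260, 8420), (qa, 39, 4440, 8420), (qa, 39, 7260, 8420)} with {(ops, 18, 8380, 7740), (p1, 26, 2100, 970), (rd, 2, 8580, 8160)} → {(mkt, 16, 4440, 8420), (mkt, 16, 7260, 8420), (ops, 18, 8380, 7740), (p1, 26, 2100, 970), (qa, 39, 4440, 8420), (qa, 39, 7260, 8420), (rd, 2, 8580, 8160)}
Projecting to salary, budget (2 duplicate(s) eliminated): {(2100, 970), (4440, 8420), (7260, 8420), (8380, 7740), (8580, 8160)}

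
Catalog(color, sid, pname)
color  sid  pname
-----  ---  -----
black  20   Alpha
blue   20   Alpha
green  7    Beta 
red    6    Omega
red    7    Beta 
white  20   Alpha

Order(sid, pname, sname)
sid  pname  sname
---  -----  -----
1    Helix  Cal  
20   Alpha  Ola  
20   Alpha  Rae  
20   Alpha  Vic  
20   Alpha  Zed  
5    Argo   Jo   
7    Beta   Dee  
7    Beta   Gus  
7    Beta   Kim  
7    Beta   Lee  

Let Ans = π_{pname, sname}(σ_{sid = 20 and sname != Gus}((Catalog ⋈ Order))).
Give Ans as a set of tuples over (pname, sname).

Joining Catalog and Order on sid, pname yields {(black, 20, Alpha, Ola), (black, 20, Alpha, Rae), (black, 20, Alpha, Vic), (black, 20, Alpha, Zed), (blue, 20, Alpha, Ola), (blue, 20, Alpha, Rae), (blue, 20, Alpha, Vic), (blue, 20, Alpha, Zed), (green, 7, Beta, Dee), (green, 7, Beta, Gus), (green, 7, Beta, Kim), (green, 7, Beta, Lee), (red, 7, Beta, Dee), (red, 7, Beta, Gus), (red, 7, Beta, Kim), (red, 7, Beta, Lee), (white, 20, Alpha, Ola), (white, 20, Alpha, Rae), (white, 20, Alpha, Vic), (white, 20, Alpha, Zed)}.
Filtering on sid = 20 and sname != Gus leaves {(black, 20, Alpha, Ola), (black, 20, Alpha, Rae), (black, 20, Alpha, Vic), (black, 20, Alpha, Zed), (blue, 20, Alpha, Ola), (blue, 20, Alpha, Rae), (blue, 20, Alpha, Vic), (blue, 20, Alpha, Zed), (white, 20, Alpha, Ola), (white, 20, Alpha, Rae), (white, 20, Alpha, Vic), (white, 20, Alpha, Zed)}.
Keep only column(s) pname, sname (8 duplicate(s) eliminated): {(Alpha, Ola), (Alpha, Rae), (Alpha, Vic), (Alpha, Zed)}

{(Alpha, Ola), (Alpha, Rae), (Alpha, Vic), (Alpha, Zed)}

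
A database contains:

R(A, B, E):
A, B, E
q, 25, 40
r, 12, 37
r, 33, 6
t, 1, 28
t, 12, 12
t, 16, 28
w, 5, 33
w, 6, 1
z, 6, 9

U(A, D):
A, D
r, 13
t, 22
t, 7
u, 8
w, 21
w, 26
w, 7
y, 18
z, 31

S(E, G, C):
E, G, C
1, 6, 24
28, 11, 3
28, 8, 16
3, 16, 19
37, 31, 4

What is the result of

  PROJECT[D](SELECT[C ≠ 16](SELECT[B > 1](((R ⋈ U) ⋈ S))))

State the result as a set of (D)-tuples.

Natural join on A: {(r, 12, 37, 13), (r, 33, 6, 13), (t, 1, 28, 22), (t, 1, 28, 7), (t, 12, 12, 22), (t, 12, 12, 7), (t, 16, 28, 22), (t, 16, 28, 7), (w, 5, 33, 21), (w, 5, 33, 26), (w, 5, 33, 7), (w, 6, 1, 21), (w, 6, 1, 26), (w, 6, 1, 7), (z, 6, 9, 31)}
Natural join on E: {(r, 12, 37, 13, 31, 4), (t, 1, 28, 22, 11, 3), (t, 1, 28, 22, 8, 16), (t, 1, 28, 7, 11, 3), (t, 1, 28, 7, 8, 16), (t, 16, 28, 22, 11, 3), (t, 16, 28, 22, 8, 16), (t, 16, 28, 7, 11, 3), (t, 16, 28, 7, 8, 16), (w, 6, 1, 21, 6, 24), (w, 6, 1, 26, 6, 24), (w, 6, 1, 7, 6, 24)}
σ[B > 1]: keep tuples satisfying B > 1 → {(r, 12, 37, 13, 31, 4), (t, 16, 28, 22, 11, 3), (t, 16, 28, 22, 8, 16), (t, 16, 28, 7, 11, 3), (t, 16, 28, 7, 8, 16), (w, 6, 1, 21, 6, 24), (w, 6, 1, 26, 6, 24), (w, 6, 1, 7, 6, 24)}
σ[C ≠ 16]: keep tuples satisfying C ≠ 16 → {(r, 12, 37, 13, 31, 4), (t, 16, 28, 22, 11, 3), (t, 16, 28, 7, 11, 3), (w, 6, 1, 21, 6, 24), (w, 6, 1, 26, 6, 24), (w, 6, 1, 7, 6, 24)}
π[D]: project onto (D) (1 duplicate(s) eliminated) → {13, 21, 22, 26, 7}

{13, 21, 22, 26, 7}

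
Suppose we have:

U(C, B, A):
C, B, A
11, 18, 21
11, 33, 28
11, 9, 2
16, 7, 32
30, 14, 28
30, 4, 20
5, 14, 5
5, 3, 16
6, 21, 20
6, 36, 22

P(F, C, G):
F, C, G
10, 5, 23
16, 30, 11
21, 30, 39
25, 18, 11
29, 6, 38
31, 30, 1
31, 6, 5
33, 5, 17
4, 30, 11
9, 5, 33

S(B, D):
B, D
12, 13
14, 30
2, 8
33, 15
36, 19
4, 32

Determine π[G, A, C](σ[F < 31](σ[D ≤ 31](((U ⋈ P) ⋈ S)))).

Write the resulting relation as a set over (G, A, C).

{(11, 28, 30), (23, 5, 5), (33, 5, 5), (38, 22, 6), (39, 28, 30)}

Natural join on C: {(30, 14, 28, 16, 11), (30, 14, 28, 21, 39), (30, 14, 28, 31, 1), (30, 14, 28, 4, 11), (30, 4, 20, 16, 11), (30, 4, 20, 21, 39), (30, 4, 20, 31, 1), (30, 4, 20, 4, 11), (5, 14, 5, 10, 23), (5, 14, 5, 33, 17), (5, 14, 5, 9, 33), (5, 3, 16, 10, 23), (5, 3, 16, 33, 17), (5, 3, 16, 9, 33), (6, 21, 20, 29, 38), (6, 21, 20, 31, 5), (6, 36, 22, 29, 38), (6, 36, 22, 31, 5)}
Natural join on B: {(30, 14, 28, 16, 11, 30), (30, 14, 28, 21, 39, 30), (30, 14, 28, 31, 1, 30), (30, 14, 28, 4, 11, 30), (30, 4, 20, 16, 11, 32), (30, 4, 20, 21, 39, 32), (30, 4, 20, 31, 1, 32), (30, 4, 20, 4, 11, 32), (5, 14, 5, 10, 23, 30), (5, 14, 5, 33, 17, 30), (5, 14, 5, 9, 33, 30), (6, 36, 22, 29, 38, 19), (6, 36, 22, 31, 5, 19)}
Filtering on D ≤ 31 leaves {(30, 14, 28, 16, 11, 30), (30, 14, 28, 21, 39, 30), (30, 14, 28, 31, 1, 30), (30, 14, 28, 4, 11, 30), (5, 14, 5, 10, 23, 30), (5, 14, 5, 33, 17, 30), (5, 14, 5, 9, 33, 30), (6, 36, 22, 29, 38, 19), (6, 36, 22, 31, 5, 19)}.
Filtering on F < 31 leaves {(30, 14, 28, 16, 11, 30), (30, 14, 28, 21, 39, 30), (30, 14, 28, 4, 11, 30), (5, 14, 5, 10, 23, 30), (5, 14, 5, 9, 33, 30), (6, 36, 22, 29, 38, 19)}.
Projecting to G, A, C (1 duplicate(s) eliminated): {(11, 28, 30), (23, 5, 5), (33, 5, 5), (38, 22, 6), (39, 28, 30)}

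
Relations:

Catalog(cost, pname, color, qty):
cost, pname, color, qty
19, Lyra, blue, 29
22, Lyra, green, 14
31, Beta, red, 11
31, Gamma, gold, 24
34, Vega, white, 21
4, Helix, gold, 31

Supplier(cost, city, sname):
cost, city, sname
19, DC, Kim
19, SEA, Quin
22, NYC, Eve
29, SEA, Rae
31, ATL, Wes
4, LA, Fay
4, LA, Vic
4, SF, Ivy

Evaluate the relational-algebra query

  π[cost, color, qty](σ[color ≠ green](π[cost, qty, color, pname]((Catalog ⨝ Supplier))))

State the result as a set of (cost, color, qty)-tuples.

Natural join on cost: {(19, Lyra, blue, 29, DC, Kim), (19, Lyra, blue, 29, SEA, Quin), (22, Lyra, green, 14, NYC, Eve), (31, Beta, red, 11, ATL, Wes), (31, Gamma, gold, 24, ATL, Wes), (4, Helix, gold, 31, LA, Fay), (4, Helix, gold, 31, LA, Vic), (4, Helix, gold, 31, SF, Ivy)}
Projecting to cost, qty, color, pname (3 duplicate(s) eliminated): {(19, 29, blue, Lyra), (22, 14, green, Lyra), (31, 11, red, Beta), (31, 24, gold, Gamma), (4, 31, gold, Helix)}
Apply σ_{color ≠ green}; surviving tuples: {(19, 29, blue, Lyra), (31, 11, red, Beta), (31, 24, gold, Gamma), (4, 31, gold, Helix)}
Projecting to cost, color, qty: {(19, blue, 29), (31, gold, 24), (31, red, 11), (4, gold, 31)}

{(19, blue, 29), (31, gold, 24), (31, red, 11), (4, gold, 31)}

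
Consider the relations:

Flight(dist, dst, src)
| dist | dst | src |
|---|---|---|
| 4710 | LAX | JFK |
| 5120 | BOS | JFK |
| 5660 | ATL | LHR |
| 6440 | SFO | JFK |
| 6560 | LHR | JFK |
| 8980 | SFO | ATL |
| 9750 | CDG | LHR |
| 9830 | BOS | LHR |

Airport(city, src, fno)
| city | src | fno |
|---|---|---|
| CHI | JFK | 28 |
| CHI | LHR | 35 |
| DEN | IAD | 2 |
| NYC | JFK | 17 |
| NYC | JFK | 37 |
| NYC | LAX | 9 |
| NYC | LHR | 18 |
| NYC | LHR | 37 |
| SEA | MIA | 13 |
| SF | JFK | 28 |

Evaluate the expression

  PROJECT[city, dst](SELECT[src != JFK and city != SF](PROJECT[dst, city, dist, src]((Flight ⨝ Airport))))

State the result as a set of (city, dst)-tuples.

Natural join on src: {(4710, LAX, JFK, CHI, 28), (4710, LAX, JFK, NYC, 17), (4710, LAX, JFK, NYC, 37), (4710, LAX, JFK, SF, 28), (5120, BOS, JFK, CHI, 28), (5120, BOS, JFK, NYC, 17), (5120, BOS, JFK, NYC, 37), (5120, BOS, JFK, SF, 28), (5660, ATL, LHR, CHI, 35), (5660, ATL, LHR, NYC, 18), (5660, ATL, LHR, NYC, 37), (6440, SFO, JFK, CHI, 28), (6440, SFO, JFK, NYC, 17), (6440, SFO, JFK, NYC, 37), (6440, SFO, JFK, SF, 28), (6560, LHR, JFK, CHI, 28), (6560, LHR, JFK, NYC, 17), (6560, LHR, JFK, NYC, 37), (6560, LHR, JFK, SF, 28), (9750, CDG, LHR, CHI, 35), (9750, CDG, LHR, NYC, 18), (9750, CDG, LHR, NYC, 37), (9830, BOS, LHR, CHI, 35), (9830, BOS, LHR, NYC, 18), (9830, BOS, LHR, NYC, 37)}
Keep only column(s) dst, city, dist, src (7 duplicate(s) eliminated): {(ATL, CHI, 5660, LHR), (ATL, NYC, 5660, LHR), (BOS, CHI, 5120, JFK), (BOS, CHI, 9830, LHR), (BOS, NYC, 5120, JFK), (BOS, NYC, 9830, LHR), (BOS, SF, 5120, JFK), (CDG, CHI, 9750, LHR), (CDG, NYC, 9750, LHR), (LAX, CHI, 4710, JFK), (LAX, NYC, 4710, JFK), (LAX, SF, 4710, JFK), (LHR, CHI, 6560, JFK), (LHR, NYC, 6560, JFK), (LHR, SF, 6560, JFK), (SFO, CHI, 6440, JFK), (SFO, NYC, 6440, JFK), (SFO, SF, 6440, JFK)}
σ[src != JFK and city != SF]: keep tuples satisfying src != JFK and city != SF → {(ATL, CHI, 5660, LHR), (ATL, NYC, 5660, LHR), (BOS, CHI, 9830, LHR), (BOS, NYC, 9830, LHR), (CDG, CHI, 9750, LHR), (CDG, NYC, 9750, LHR)}
Keep only column(s) city, dst: {(CHI, ATL), (CHI, BOS), (CHI, CDG), (NYC, ATL), (NYC, BOS), (NYC, CDG)}

{(CHI, ATL), (CHI, BOS), (CHI, CDG), (NYC, ATL), (NYC, BOS), (NYC, CDG)}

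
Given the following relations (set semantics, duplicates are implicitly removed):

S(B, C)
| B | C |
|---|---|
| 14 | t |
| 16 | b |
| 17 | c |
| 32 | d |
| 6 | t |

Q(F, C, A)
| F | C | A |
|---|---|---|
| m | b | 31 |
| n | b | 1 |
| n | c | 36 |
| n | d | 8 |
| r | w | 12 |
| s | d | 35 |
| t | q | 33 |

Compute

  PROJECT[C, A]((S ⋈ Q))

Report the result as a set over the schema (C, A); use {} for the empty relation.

Natural join on C: {(16, b, m, 31), (16, b, n, 1), (17, c, n, 36), (32, d, n, 8), (32, d, s, 35)}
Projecting to C, A: {(b, 1), (b, 31), (c, 36), (d, 35), (d, 8)}

{(b, 1), (b, 31), (c, 36), (d, 35), (d, 8)}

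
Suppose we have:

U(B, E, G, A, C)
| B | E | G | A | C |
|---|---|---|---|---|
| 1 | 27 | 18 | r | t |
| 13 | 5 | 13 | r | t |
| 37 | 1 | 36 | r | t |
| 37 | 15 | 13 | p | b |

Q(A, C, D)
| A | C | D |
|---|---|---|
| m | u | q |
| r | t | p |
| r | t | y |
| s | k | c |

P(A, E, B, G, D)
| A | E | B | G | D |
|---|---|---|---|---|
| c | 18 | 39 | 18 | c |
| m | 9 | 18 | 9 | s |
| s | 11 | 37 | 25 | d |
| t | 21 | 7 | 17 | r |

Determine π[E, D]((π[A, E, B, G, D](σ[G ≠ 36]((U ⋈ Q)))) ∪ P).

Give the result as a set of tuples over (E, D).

{(11, d), (18, c), (21, r), (27, p), (27, y), (5, p), (5, y), (9, s)}

Natural join on A, C: {(1, 27, 18, r, t, p), (1, 27, 18, r, t, y), (13, 5, 13, r, t, p), (13, 5, 13, r, t, y), (37, 1, 36, r, t, p), (37, 1, 36, r, t, y)}
Selection G ≠ 36: {(1, 27, 18, r, t, p), (1, 27, 18, r, t, y), (13, 5, 13, r, t, p), (13, 5, 13, r, t, y)}
π_{A, E, B, G, D} gives {(r, 27, 1, 18, p), (r, 27, 1, 18, y), (r, 5, 13, 13, p), (r, 5, 13, 13, y)}.
Union: {(r, 27, 1, 18, p), (r, 27, 1, 18, y), (r, 5, 13, 13, p), (r, 5, 13, 13, y)} with {(c, 18, 39, 18, c), (m, 9, 18, 9, s), (s, 11, 37, 25, d), (t, 21, 7, 17, r)} → {(c, 18, 39, 18, c), (m, 9, 18, 9, s), (r, 27, 1, 18, p), (r, 27, 1, 18, y), (r, 5, 13, 13, p), (r, 5, 13, 13, y), (s, 11, 37, 25, d), (t, 21, 7, 17, r)}
π_{E, D} gives {(11, d), (18, c), (21, r), (27, p), (27, y), (5, p), (5, y), (9, s)}.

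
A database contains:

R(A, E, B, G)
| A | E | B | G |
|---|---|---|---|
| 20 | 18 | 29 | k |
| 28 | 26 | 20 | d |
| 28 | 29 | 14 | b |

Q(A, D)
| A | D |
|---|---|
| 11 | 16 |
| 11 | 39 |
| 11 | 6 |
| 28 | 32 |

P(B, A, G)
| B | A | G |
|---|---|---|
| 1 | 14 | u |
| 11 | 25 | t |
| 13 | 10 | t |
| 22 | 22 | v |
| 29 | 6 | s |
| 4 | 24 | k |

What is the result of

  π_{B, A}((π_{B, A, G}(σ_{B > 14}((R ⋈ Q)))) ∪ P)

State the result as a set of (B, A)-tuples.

R ⋈ Q (natural join on A): {(28, 26, 20, d, 32), (28, 29, 14, b, 32)}
σ[B > 14]: keep tuples satisfying B > 14 → {(28, 26, 20, d, 32)}
π[B, A, G]: project onto (B, A, G) → {(20, 28, d)}
Union: {(20, 28, d)} with {(1, 14, u), (11, 25, t), (13, 10, t), (22, 22, v), (29, 6, s), (4, 24, k)} → {(1, 14, u), (11, 25, t), (13, 10, t), (20, 28, d), (22, 22, v), (29, 6, s), (4, 24, k)}
π[B, A]: project onto (B, A) → {(1, 14), (11, 25), (13, 10), (20, 28), (22, 22), (29, 6), (4, 24)}

{(1, 14), (11, 25), (13, 10), (20, 28), (22, 22), (29, 6), (4, 24)}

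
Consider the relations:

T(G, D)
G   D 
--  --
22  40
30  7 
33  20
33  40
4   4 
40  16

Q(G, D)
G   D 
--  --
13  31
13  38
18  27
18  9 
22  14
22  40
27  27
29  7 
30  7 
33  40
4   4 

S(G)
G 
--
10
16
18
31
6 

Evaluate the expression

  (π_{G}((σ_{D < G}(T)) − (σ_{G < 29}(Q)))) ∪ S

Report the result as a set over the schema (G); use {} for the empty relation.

{10, 16, 18, 30, 31, 33, 40, 6}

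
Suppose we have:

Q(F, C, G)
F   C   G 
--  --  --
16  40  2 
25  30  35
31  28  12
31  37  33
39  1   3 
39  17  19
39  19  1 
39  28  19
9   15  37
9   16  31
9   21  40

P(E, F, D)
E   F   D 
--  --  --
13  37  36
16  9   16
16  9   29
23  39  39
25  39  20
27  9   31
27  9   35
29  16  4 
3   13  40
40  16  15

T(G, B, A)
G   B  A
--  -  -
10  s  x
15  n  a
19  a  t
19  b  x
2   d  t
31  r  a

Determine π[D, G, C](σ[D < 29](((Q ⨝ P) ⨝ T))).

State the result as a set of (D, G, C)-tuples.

Joining Q and P on F yields {(16, 40, 2, 29, 4), (16, 40, 2, 40, 15), (39, 1, 3, 23, 39), (39, 1, 3, 25, 20), (39, 17, 19, 23, 39), (39, 17, 19, 25, 20), (39, 19, 1, 23, 39), (39, 19, 1, 25, 20), (39, 28, 19, 23, 39), (39, 28, 19, 25, 20), (9, 15, 37, 16, 16), (9, 15, 37, 16, 29), (9, 15, 37, 27, 31), (9, 15, 37, 27, 35), (9, 16, 31, 16, 16), (9, 16, 31, 16, 29), (9, 16, 31, 27, 31), (9, 16, 31, 27, 35), (9, 21, 40, 16, 16), (9, 21, 40, 16, 29), (9, 21, 40, 27, 31), (9, 21, 40, 27, 35)}.
Joining (Q ⨝ P) and T on G yields {(16, 40, 2, 29, 4, d, t), (16, 40, 2, 40, 15, d, t), (39, 17, 19, 23, 39, a, t), (39, 17, 19, 23, 39, b, x), (39, 17, 19, 25, 20, a, t), (39, 17, 19, 25, 20, b, x), (39, 28, 19, 23, 39, a, t), (39, 28, 19, 23, 39, b, x), (39, 28, 19, 25, 20, a, t), (39, 28, 19, 25, 20, b, x), (9, 16, 31, 16, 16, r, a), (9, 16, 31, 16, 29, r, a), (9, 16, 31, 27, 31, r, a), (9, 16, 31, 27, 35, r, a)}.
σ[D < 29]: keep tuples satisfying D < 29 → {(16, 40, 2, 29, 4, d, t), (16, 40, 2, 40, 15, d, t), (39, 17, 19, 25, 20, a, t), (39, 17, 19, 25, 20, b, x), (39, 28, 19, 25, 20, a, t), (39, 28, 19, 25, 20, b, x), (9, 16, 31, 16, 16, r, a)}
π[D, G, C]: project onto (D, G, C) (2 duplicate(s) eliminated) → {(15, 2, 40), (16, 31, 16), (20, 19, 17), (20, 19, 28), (4, 2, 40)}

{(15, 2, 40), (16, 31, 16), (20, 19, 17), (20, 19, 28), (4, 2, 40)}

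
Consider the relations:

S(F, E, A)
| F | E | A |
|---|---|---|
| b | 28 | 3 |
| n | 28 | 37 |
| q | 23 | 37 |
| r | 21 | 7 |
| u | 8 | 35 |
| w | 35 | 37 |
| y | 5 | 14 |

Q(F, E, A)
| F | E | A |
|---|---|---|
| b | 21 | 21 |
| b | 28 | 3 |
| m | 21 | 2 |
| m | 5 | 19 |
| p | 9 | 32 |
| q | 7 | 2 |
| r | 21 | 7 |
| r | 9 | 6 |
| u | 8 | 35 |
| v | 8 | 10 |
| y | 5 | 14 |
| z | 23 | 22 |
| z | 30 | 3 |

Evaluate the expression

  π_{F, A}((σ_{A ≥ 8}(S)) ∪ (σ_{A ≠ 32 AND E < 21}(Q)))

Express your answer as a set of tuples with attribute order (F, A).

{(m, 19), (n, 37), (q, 2), (q, 37), (r, 6), (u, 35), (v, 10), (w, 37), (y, 14)}

Filtering on A ≥ 8 leaves {(n, 28, 37), (q, 23, 37), (u, 8, 35), (w, 35, 37), (y, 5, 14)}.
Filtering on A ≠ 32 AND E < 21 leaves {(m, 5, 19), (q, 7, 2), (r, 9, 6), (u, 8, 35), (v, 8, 10), (y, 5, 14)}.
Taking the union: {(m, 5, 19), (n, 28, 37), (q, 23, 37), (q, 7, 2), (r, 9, 6), (u, 8, 35), (v, 8, 10), (w, 35, 37), (y, 5, 14)}
π_{F, A} gives {(m, 19), (n, 37), (q, 2), (q, 37), (r, 6), (u, 35), (v, 10), (w, 37), (y, 14)}.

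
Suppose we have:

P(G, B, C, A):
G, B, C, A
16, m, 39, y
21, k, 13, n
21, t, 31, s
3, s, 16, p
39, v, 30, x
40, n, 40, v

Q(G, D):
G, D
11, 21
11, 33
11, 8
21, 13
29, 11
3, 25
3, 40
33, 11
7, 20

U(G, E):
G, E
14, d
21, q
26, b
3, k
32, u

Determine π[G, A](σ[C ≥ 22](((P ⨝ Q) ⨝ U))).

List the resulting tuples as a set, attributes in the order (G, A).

{(21, s)}

Joining P and Q on G yields {(21, k, 13, n, 13), (21, t, 31, s, 13), (3, s, 16, p, 25), (3, s, 16, p, 40)}.
Joining (P ⨝ Q) and U on G yields {(21, k, 13, n, 13, q), (21, t, 31, s, 13, q), (3, s, 16, p, 25, k), (3, s, 16, p, 40, k)}.
σ[C ≥ 22]: keep tuples satisfying C ≥ 22 → {(21, t, 31, s, 13, q)}
π[G, A]: project onto (G, A) → {(21, s)}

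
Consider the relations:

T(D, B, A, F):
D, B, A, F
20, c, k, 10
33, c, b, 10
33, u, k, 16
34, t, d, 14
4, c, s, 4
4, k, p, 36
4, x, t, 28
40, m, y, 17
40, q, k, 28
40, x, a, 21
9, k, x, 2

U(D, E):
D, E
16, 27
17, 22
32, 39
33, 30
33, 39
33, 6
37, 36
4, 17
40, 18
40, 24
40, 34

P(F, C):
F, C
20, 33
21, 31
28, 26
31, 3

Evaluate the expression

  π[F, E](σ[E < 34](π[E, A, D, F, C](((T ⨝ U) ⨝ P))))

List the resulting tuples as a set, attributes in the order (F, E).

Joining T and U on D yields {(33, c, b, 10, 30), (33, c, b, 10, 39), (33, c, b, 10, 6), (33, u, k, 16, 30), (33, u, k, 16, 39), (33, u, k, 16, 6), (4, c, s, 4, 17), (4, k, p, 36, 17), (4, x, t, 28, 17), (40, m, y, 17, 18), (40, m, y, 17, 24), (40, m, y, 17, 34), (40, q, k, 28, 18), (40, q, k, 28, 24), (40, q, k, 28, 34), (40, x, a, 21, 18), (40, x, a, 21, 24), (40, x, a, 21, 34)}.
Joining (T ⨝ U) and P on F yields {(4, x, t, 28, 17, 26), (40, q, k, 28, 18, 26), (40, q, k, 28, 24, 26), (40, q, k, 28, 34, 26), (40, x, a, 21, 18, 31), (40, x, a, 21, 24, 31), (40, x, a, 21, 34, 31)}.
π[E, A, D, F, C]: project onto (E, A, D, F, C) → {(17, t, 4, 28, 26), (18, a, 40, 21, 31), (18, k, 40, 28, 26), (24, a, 40, 21, 31), (24, k, 40, 28, 26), (34, a, 40, 21, 31), (34, k, 40, 28, 26)}
Selection E < 34: {(17, t, 4, 28, 26), (18, a, 40, 21, 31), (18, k, 40, 28, 26), (24, a, 40, 21, 31), (24, k, 40, 28, 26)}
π[F, E]: project onto (F, E) → {(21, 18), (21, 24), (28, 17), (28, 18), (28, 24)}

{(21, 18), (21, 24), (28, 17), (28, 18), (28, 24)}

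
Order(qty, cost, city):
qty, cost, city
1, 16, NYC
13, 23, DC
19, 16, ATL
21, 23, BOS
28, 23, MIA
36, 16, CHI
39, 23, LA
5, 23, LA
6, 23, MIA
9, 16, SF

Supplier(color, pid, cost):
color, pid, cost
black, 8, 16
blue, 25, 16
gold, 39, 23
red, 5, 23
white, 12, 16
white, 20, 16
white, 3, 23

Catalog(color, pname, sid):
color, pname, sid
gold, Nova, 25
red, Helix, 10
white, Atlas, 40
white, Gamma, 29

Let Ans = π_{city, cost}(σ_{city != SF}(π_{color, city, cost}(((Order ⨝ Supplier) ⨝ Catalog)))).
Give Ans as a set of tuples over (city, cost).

Joining Order and Supplier on cost yields {(1, 16, NYC, black, 8), (1, 16, NYC, blue, 25), (1, 16, NYC, white, 12), (1, 16, NYC, white, 20), (13, 23, DC, gold, 39), (13, 23, DC, red, 5), (13, 23, DC, white, 3), (19, 16, ATL, black, 8), (19, 16, ATL, blue, 25), (19, 16, ATL, white, 12), (19, 16, ATL, white, 20), (21, 23, BOS, gold, 39), (21, 23, BOS, red, 5), (21, 23, BOS, white, 3), (28, 23, MIA, gold, 39), (28, 23, MIA, red, 5), (28, 23, MIA, white, 3), (36, 16, CHI, black, 8), (36, 16, CHI, blue, 25), (36, 16, CHI, white, 12), (36, 16, CHI, white, 20), (39, 23, LA, gold, 39), (39, 23, LA, red, 5), (39, 23, LA, white, 3), (5, 23, LA, gold, 39), (5, 23, LA, red, 5), (5, 23, LA, white, 3), (6, 23, MIA, gold, 39), (6, 23, MIA, red, 5), (6, 23, MIA, white, 3), (9, 16, SF, black, 8), (9, 16, SF, blue, 25), (9, 16, SF, white, 12), (9, 16, SF, white, 20)}.
Joining (Order ⨝ Supplier) and Catalog on color yields {(1, 16, NYC, white, 12, Atlas, 40), (1, 16, NYC, white, 12, Gamma, 29), (1, 16, NYC, white, 20, Atlas, 40), (1, 16, NYC, white, 20, Gamma, 29), (13, 23, DC, gold, 39, Nova, 25), (13, 23, DC, red, 5, Helix, 10), (13, 23, DC, white, 3, Atlas, 40), (13, 23, DC, white, 3, Gamma, 29), (19, 16, ATL, white, 12, Atlas, 40), (19, 16, ATL, white, 12, Gamma, 29), (19, 16, ATL, white, 20, Atlas, 40), (19, 16, ATL, white, 20, Gamma, 29), (21, 23, BOS, gold, 39, Nova, 25), (21, 23, BOS, red, 5, Helix, 10), (21, 23, BOS, white, 3, Atlas, 40), (21, 23, BOS, white, 3, Gamma, 29), (28, 23, MIA, gold, 39, Nova, 25), (28, 23, MIA, red, 5, Helix, 10), (28, 23, MIA, white, 3, Atlas, 40), (28, 23, MIA, white, 3, Gamma, 29), (36, 16, CHI, white, 12, Atlas, 40), (36, 16, CHI, white, 12, Gamma, 29), (36, 16, CHI, white, 20, Atlas, 40), (36, 16, CHI, white, 20, Gamma, 29), (39, 23, LA, gold, 39, Nova, 25), (39, 23, LA, red, 5, Helix, 10), (39, 23, LA, white, 3, Atlas, 40), (39, 23, LA, white, 3, Gamma, 29), (5, 23, LA, gold, 39, Nova, 25), (5, 23, LA, red, 5, Helix, 10), (5, 23, LA, white, 3, Atlas, 40), (5, 23, LA, white, 3, Gamma, 29), (6, 23, MIA, gold, 39, Nova, 25), (6, 23, MIA, red, 5, Helix, 10), (6, 23, MIA, white, 3, Atlas, 40), (6, 23, MIA, white, 3, Gamma, 29), (9, 16, SF, white, 12, Atlas, 40), (9, 16, SF, white, 12, Gamma, 29), (9, 16, SF, white, 20, Atlas, 40), (9, 16, SF, white, 20, Gamma, 29)}.
Projecting to color, city, cost (24 duplicate(s) eliminated): {(gold, BOS, 23), (gold, DC, 23), (gold, LA, 23), (gold, MIA, 23), (red, BOS, 23), (red, DC, 23), (red, LA, 23), (red, MIA, 23), (white, ATL, 16), (white, BOS, 23), (white, CHI, 16), (white, DC, 23), (white, LA, 23), (white, MIA, 23), (white, NYC, 16), (white, SF, 16)}
σ[city != SF]: keep tuples satisfying city != SF → {(gold, BOS, 23), (gold, DC, 23), (gold, LA, 23), (gold, MIA, 23), (red, BOS, 23), (red, DC, 23), (red, LA, 23), (red, MIA, 23), (white, ATL, 16), (white, BOS, 23), (white, CHI, 16), (white, DC, 23), (white, LA, 23), (white, MIA, 23), (white, NYC, 16)}
Projecting to city, cost (8 duplicate(s) eliminated): {(ATL, 16), (BOS, 23), (CHI, 16), (DC, 23), (LA, 23), (MIA, 23), (NYC, 16)}

{(ATL, 16), (BOS, 23), (CHI, 16), (DC, 23), (LA, 23), (MIA, 23), (NYC, 16)}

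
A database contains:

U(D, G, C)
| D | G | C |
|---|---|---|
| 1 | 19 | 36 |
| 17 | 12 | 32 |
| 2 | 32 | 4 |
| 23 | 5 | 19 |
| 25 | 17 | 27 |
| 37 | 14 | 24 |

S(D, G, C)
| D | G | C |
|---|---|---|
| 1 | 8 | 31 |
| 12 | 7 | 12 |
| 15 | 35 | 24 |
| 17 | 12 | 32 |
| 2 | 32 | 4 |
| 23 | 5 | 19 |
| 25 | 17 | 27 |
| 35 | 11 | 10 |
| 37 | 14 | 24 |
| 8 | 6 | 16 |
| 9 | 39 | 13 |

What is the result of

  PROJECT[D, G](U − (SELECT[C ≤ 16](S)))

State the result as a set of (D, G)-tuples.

{(1, 19), (17, 12), (23, 5), (25, 17), (37, 14)}

Filtering on C ≤ 16 leaves {(12, 7, 12), (2, 32, 4), (35, 11, 10), (8, 6, 16), (9, 39, 13)}.
Taking the difference: {(1, 19, 36), (17, 12, 32), (23, 5, 19), (25, 17, 27), (37, 14, 24)}
Projecting to D, G: {(1, 19), (17, 12), (23, 5), (25, 17), (37, 14)}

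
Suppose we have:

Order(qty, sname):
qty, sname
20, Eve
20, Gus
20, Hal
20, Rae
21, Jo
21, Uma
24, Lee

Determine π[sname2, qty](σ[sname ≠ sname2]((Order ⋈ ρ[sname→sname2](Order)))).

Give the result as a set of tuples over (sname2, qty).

{(Eve, 20), (Gus, 20), (Hal, 20), (Jo, 21), (Rae, 20), (Uma, 21)}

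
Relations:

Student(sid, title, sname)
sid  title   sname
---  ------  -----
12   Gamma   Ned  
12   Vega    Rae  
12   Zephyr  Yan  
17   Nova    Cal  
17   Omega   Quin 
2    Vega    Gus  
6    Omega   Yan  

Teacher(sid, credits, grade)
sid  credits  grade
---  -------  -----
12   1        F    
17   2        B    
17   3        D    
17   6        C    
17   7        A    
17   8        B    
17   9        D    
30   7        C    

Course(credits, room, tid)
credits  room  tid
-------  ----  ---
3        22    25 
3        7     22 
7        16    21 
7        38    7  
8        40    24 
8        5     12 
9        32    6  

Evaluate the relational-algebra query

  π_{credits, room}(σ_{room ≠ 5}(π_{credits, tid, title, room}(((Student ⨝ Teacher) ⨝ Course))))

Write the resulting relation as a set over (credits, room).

{(3, 22), (3, 7), (7, 16), (7, 38), (8, 40), (9, 32)}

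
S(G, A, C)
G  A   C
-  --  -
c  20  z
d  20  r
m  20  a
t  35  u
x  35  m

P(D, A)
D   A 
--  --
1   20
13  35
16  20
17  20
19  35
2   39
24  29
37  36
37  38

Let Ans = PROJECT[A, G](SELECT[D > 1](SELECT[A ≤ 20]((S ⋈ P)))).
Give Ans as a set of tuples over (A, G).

Joining S and P on A yields {(c, 20, z, 1), (c, 20, z, 16), (c, 20, z, 17), (d, 20, r, 1), (d, 20, r, 16), (d, 20, r, 17), (m, 20, a, 1), (m, 20, a, 16), (m, 20, a, 17), (t, 35, u, 13), (t, 35, u, 19), (x, 35, m, 13), (x, 35, m, 19)}.
Apply σ_{A ≤ 20}; surviving tuples: {(c, 20, z, 1), (c, 20, z, 16), (c, 20, z, 17), (d, 20, r, 1), (d, 20, r, 16), (d, 20, r, 17), (m, 20, a, 1), (m, 20, a, 16), (m, 20, a, 17)}
Apply σ_{D > 1}; surviving tuples: {(c, 20, z, 16), (c, 20, z, 17), (d, 20, r, 16), (d, 20, r, 17), (m, 20, a, 16), (m, 20, a, 17)}
π_{A, G} gives {(20, c), (20, d), (20, m)} (3 duplicate(s) eliminated).

{(20, c), (20, d), (20, m)}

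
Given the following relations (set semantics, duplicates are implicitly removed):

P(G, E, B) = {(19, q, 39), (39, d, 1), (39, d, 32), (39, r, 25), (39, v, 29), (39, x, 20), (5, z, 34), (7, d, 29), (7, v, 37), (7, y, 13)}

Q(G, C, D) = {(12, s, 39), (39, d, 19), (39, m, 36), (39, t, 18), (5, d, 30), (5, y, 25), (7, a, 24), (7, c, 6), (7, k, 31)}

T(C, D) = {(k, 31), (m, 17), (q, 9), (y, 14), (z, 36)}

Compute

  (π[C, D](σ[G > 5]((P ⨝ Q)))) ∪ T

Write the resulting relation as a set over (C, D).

Natural join on G: {(39, d, 1, d, 19), (39, d, 1, m, 36), (39, d, 1, t, 18), (39, d, 32, d, 19), (39, d, 32, m, 36), (39, d, 32, t, 18), (39, r, 25, d, 19), (39, r, 25, m, 36), (39, r, 25, t, 18), (39, v, 29, d, 19), (39, v, 29, m, 36), (39, v, 29, t, 18), (39, x, 20, d, 19), (39, x, 20, m, 36), (39, x, 20, t, 18), (5, z, 34, d, 30), (5, z, 34, y, 25), (7, d, 29, a, 24), (7, d, 29, c, 6), (7, d, 29, k, 31), (7, v, 37, a, 24), (7, v, 37, c, 6), (7, v, 37, k, 31), (7, y, 13, a, 24), (7, y, 13, c, 6), (7, y, 13, k, 31)}
Filtering on G > 5 leaves {(39, d, 1, d, 19), (39, d, 1, m, 36), (39, d, 1, t, 18), (39, d, 32, d, 19), (39, d, 32, m, 36), (39, d, 32, t, 18), (39, r, 25, d, 19), (39, r, 25, m, 36), (39, r, 25, t, 18), (39, v, 29, d, 19), (39, v, 29, m, 36), (39, v, 29, t, 18), (39, x, 20, d, 19), (39, x, 20, m, 36), (39, x, 20, t, 18), (7, d, 29, a, 24), (7, d, 29, c, 6), (7, d, 29, k, 31), (7, v, 37, a, 24), (7, v, 37, c, 6), (7, v, 37, k, 31), (7, y, 13, a, 24), (7, y, 13, c, 6), (7, y, 13, k, 31)}.
Keep only column(s) C, D (18 duplicate(s) eliminated): {(a, 24), (c, 6), (d, 19), (k, 31), (m, 36), (t, 18)}
Taking the union: {(a, 24), (c, 6), (d, 19), (k, 31), (m, 17), (m, 36), (q, 9), (t, 18), (y, 14), (z, 36)}

{(a, 24), (c, 6), (d, 19), (k, 31), (m, 17), (m, 36), (q, 9), (t, 18), (y, 14), (z, 36)}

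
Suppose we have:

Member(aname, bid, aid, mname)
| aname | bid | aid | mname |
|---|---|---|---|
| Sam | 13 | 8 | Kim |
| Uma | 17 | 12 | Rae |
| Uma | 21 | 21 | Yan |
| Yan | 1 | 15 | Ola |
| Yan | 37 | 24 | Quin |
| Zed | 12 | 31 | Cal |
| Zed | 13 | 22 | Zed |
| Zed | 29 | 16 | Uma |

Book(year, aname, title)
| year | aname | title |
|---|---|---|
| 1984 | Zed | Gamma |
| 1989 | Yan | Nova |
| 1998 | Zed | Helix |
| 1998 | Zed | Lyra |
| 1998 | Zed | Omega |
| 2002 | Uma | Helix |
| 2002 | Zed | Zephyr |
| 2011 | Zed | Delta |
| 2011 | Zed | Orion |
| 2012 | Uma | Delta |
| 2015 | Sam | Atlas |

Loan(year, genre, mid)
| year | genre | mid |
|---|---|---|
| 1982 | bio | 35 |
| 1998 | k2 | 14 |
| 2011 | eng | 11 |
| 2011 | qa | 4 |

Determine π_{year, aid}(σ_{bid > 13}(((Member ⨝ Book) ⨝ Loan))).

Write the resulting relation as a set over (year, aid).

{(1998, 16), (2011, 16)}

Joining Member and Book on aname yields {(Sam, 13, 8, Kim, 2015, Atlas), (Uma, 17, 12, Rae, 2002, Helix), (Uma, 17, 12, Rae, 2012, Delta), (Uma, 21, 21, Yan, 2002, Helix), (Uma, 21, 21, Yan, 2012, Delta), (Yan, 1, 15, Ola, 1989, Nova), (Yan, 37, 24, Quin, 1989, Nova), (Zed, 12, 31, Cal, 1984, Gamma), (Zed, 12, 31, Cal, 1998, Helix), (Zed, 12, 31, Cal, 1998, Lyra), (Zed, 12, 31, Cal, 1998, Omega), (Zed, 12, 31, Cal, 2002, Zephyr), (Zed, 12, 31, Cal, 2011, Delta), (Zed, 12, 31, Cal, 2011, Orion), (Zed, 13, 22, Zed, 1984, Gamma), (Zed, 13, 22, Zed, 1998, Helix), (Zed, 13, 22, Zed, 1998, Lyra), (Zed, 13, 22, Zed, 1998, Omega), (Zed, 13, 22, Zed, 2002, Zephyr), (Zed, 13, 22, Zed, 2011, Delta), (Zed, 13, 22, Zed, 2011, Orion), (Zed, 29, 16, Uma, 1984, Gamma), (Zed, 29, 16, Uma, 1998, Helix), (Zed, 29, 16, Uma, 1998, Lyra), (Zed, 29, 16, Uma, 1998, Omega), (Zed, 29, 16, Uma, 2002, Zephyr), (Zed, 29, 16, Uma, 2011, Delta), (Zed, 29, 16, Uma, 2011, Orion)}.
Joining (Member ⨝ Book) and Loan on year yields {(Zed, 12, 31, Cal, 1998, Helix, k2, 14), (Zed, 12, 31, Cal, 1998, Lyra, k2, 14), (Zed, 12, 31, Cal, 1998, Omega, k2, 14), (Zed, 12, 31, Cal, 2011, Delta, eng, 11), (Zed, 12, 31, Cal, 2011, Delta, qa, 4), (Zed, 12, 31, Cal, 2011, Orion, eng, 11), (Zed, 12, 31, Cal, 2011, Orion, qa, 4), (Zed, 13, 22, Zed, 1998, Helix, k2, 14), (Zed, 13, 22, Zed, 1998, Lyra, k2, 14), (Zed, 13, 22, Zed, 1998, Omega, k2, 14), (Zed, 13, 22, Zed, 2011, Delta, eng, 11), (Zed, 13, 22, Zed, 2011, Delta, qa, 4), (Zed, 13, 22, Zed, 2011, Orion, eng, 11), (Zed, 13, 22, Zed, 2011, Orion, qa, 4), (Zed, 29, 16, Uma, 1998, Helix, k2, 14), (Zed, 29, 16, Uma, 1998, Lyra, k2, 14), (Zed, 29, 16, Uma, 1998, Omega, k2, 14), (Zed, 29, 16, Uma, 2011, Delta, eng, 11), (Zed, 29, 16, Uma, 2011, Delta, qa, 4), (Zed, 29, 16, Uma, 2011, Orion, eng, 11), (Zed, 29, 16, Uma, 2011, Orion, qa, 4)}.
σ[bid > 13]: keep tuples satisfying bid > 13 → {(Zed, 29, 16, Uma, 1998, Helix, k2, 14), (Zed, 29, 16, Uma, 1998, Lyra, k2, 14), (Zed, 29, 16, Uma, 1998, Omega, k2, 14), (Zed, 29, 16, Uma, 2011, Delta, eng, 11), (Zed, 29, 16, Uma, 2011, Delta, qa, 4), (Zed, 29, 16, Uma, 2011, Orion, eng, 11), (Zed, 29, 16, Uma, 2011, Orion, qa, 4)}
π_{year, aid} gives {(1998, 16), (2011, 16)} (5 duplicate(s) eliminated).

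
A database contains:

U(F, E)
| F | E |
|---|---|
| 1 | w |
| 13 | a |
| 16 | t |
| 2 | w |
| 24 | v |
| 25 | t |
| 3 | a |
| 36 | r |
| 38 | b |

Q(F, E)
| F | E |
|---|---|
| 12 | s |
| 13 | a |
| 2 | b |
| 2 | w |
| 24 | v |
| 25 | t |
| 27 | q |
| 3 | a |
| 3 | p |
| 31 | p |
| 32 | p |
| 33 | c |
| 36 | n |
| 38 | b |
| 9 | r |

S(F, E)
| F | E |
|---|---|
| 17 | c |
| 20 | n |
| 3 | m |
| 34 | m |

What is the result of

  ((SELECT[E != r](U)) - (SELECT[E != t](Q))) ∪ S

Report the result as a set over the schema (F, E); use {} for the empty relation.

{(1, w), (16, t), (17, c), (20, n), (25, t), (3, m), (34, m)}

Apply σ_{E != r}; surviving tuples: {(1, w), (13, a), (16, t), (2, w), (24, v), (25, t), (3, a), (38, b)}
Apply σ_{E != t}; surviving tuples: {(12, s), (13, a), (2, b), (2, w), (24, v), (27, q), (3, a), (3, p), (31, p), (32, p), (33, c), (36, n), (38, b), (9, r)}
Taking the difference: {(1, w), (16, t), (25, t)}
Taking the union: {(1, w), (16, t), (17, c), (20, n), (25, t), (3, m), (34, m)}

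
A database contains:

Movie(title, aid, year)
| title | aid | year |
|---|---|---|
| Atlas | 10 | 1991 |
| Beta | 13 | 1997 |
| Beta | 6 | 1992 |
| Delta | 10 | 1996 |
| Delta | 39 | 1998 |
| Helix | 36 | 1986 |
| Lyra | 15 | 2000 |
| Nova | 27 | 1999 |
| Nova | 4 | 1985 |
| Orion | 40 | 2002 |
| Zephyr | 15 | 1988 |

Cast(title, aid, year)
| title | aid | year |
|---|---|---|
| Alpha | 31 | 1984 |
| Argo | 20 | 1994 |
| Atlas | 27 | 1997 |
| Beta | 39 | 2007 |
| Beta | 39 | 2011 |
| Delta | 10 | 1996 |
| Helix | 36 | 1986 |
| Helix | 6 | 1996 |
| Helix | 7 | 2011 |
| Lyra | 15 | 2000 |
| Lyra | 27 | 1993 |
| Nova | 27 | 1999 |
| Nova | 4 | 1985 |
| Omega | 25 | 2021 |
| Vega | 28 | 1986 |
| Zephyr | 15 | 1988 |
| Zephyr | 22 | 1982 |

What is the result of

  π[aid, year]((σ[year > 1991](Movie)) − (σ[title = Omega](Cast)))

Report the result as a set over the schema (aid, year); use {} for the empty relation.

{(10, 1996), (13, 1997), (15, 2000), (27, 1999), (39, 1998), (40, 2002), (6, 1992)}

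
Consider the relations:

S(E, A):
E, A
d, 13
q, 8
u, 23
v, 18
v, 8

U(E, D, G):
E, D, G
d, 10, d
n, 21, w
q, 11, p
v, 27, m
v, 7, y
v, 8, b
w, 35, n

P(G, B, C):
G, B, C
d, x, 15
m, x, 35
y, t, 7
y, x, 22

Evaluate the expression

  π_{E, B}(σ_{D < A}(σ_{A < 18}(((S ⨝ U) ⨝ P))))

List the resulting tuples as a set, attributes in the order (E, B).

{(d, x), (v, t), (v, x)}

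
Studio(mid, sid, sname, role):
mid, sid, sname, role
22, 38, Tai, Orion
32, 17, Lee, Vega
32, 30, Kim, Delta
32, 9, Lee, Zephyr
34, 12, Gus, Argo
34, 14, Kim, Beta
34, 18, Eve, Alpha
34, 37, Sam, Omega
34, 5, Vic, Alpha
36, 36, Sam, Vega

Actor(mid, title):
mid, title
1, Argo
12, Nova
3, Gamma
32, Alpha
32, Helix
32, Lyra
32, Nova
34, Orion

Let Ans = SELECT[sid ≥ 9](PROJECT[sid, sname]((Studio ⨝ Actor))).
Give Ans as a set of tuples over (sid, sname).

{(12, Gus), (14, Kim), (17, Lee), (18, Eve), (30, Kim), (37, Sam), (9, Lee)}

Studio ⋈ Actor (natural join on mid): {(32, 17, Lee, Vega, Alpha), (32, 17, Lee, Vega, Helix), (32, 17, Lee, Vega, Lyra), (32, 17, Lee, Vega, Nova), (32, 30, Kim, Delta, Alpha), (32, 30, Kim, Delta, Helix), (32, 30, Kim, Delta, Lyra), (32, 30, Kim, Delta, Nova), (32, 9, Lee, Zephyr, Alpha), (32, 9, Lee, Zephyr, Helix), (32, 9, Lee, Zephyr, Lyra), (32, 9, Lee, Zephyr, Nova), (34, 12, Gus, Argo, Orion), (34, 14, Kim, Beta, Orion), (34, 18, Eve, Alpha, Orion), (34, 37, Sam, Omega, Orion), (34, 5, Vic, Alpha, Orion)}
π_{sid, sname} gives {(12, Gus), (14, Kim), (17, Lee), (18, Eve), (30, Kim), (37, Sam), (5, Vic), (9, Lee)} (9 duplicate(s) eliminated).
σ[sid ≥ 9]: keep tuples satisfying sid ≥ 9 → {(12, Gus), (14, Kim), (17, Lee), (18, Eve), (30, Kim), (37, Sam), (9, Lee)}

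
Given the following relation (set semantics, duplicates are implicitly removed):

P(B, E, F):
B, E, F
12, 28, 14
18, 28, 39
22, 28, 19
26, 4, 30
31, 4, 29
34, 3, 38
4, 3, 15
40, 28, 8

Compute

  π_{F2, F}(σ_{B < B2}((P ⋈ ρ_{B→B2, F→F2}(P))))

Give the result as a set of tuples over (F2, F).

ρ[B→B2, F→F2]: schema becomes (B2, E, F2); tuples unchanged.
P ⋈ ρ_{B→B2, F→F2}(P) (natural join on E): {(12, 28, 14, 12, 14), (12, 28, 14, 18, 39), (12, 28, 14, 22, 19), (12, 28, 14, 40, 8), (18, 28, 39, 12, 14), (18, 28, 39, 18, 39), (18, 28, 39, 22, 19), (18, 28, 39, 40, 8), (22, 28, 19, 12, 14), (22, 28, 19, 18, 39), (22, 28, 19, 22, 19), (22, 28, 19, 40, 8), (26, 4, 30, 26, 30), (26, 4, 30, 31, 29), (31, 4, 29, 26, 30), (31, 4, 29, 31, 29), (34, 3, 38, 34, 38), (34, 3, 38, 4, 15), (4, 3, 15, 34, 38), (4, 3, 15, 4, 15), (40, 28, 8, 12, 14), (40, 28, 8, 18, 39), (40, 28, 8, 22, 19), (40, 28, 8, 40, 8)}
σ[B < B2]: keep tuples satisfying B < B2 → {(12, 28, 14, 18, 39), (12, 28, 14, 22, 19), (12, 28, 14, 40, 8), (18, 28, 39, 22, 19), (18, 28, 39, 40, 8), (22, 28, 19, 40, 8), (26, 4, 30, 31, 29), (4, 3, 15, 34, 38)}
π[F2, F]: project onto (F2, F) → {(19, 14), (19, 39), (29, 30), (38, 15), (39, 14), (8, 14), (8, 19), (8, 39)}

{(19, 14), (19, 39), (29, 30), (38, 15), (39, 14), (8, 14), (8, 19), (8, 39)}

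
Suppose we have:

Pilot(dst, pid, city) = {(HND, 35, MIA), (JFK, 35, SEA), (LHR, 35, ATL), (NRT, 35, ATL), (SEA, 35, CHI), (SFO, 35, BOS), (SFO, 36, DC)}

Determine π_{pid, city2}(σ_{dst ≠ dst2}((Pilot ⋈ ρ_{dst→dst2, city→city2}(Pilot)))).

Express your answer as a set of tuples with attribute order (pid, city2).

ρ[dst→dst2, city→city2]: schema becomes (dst2, pid, city2); tuples unchanged.
Joining Pilot and ρ_{dst→dst2, city→city2}(Pilot) on pid yields {(HND, 35, MIA, HND, MIA), (HND, 35, MIA, JFK, SEA), (HND, 35, MIA, LHR, ATL), (HND, 35, MIA, NRT, ATL), (HND, 35, MIA, SEA, CHI), (HND, 35, MIA, SFO, BOS), (JFK, 35, SEA, HND, MIA), (JFK, 35, SEA, JFK, SEA), (JFK, 35, SEA, LHR, ATL), (JFK, 35, SEA, NRT, ATL), (JFK, 35, SEA, SEA, CHI), (JFK, 35, SEA, SFO, BOS), (LHR, 35, ATL, HND, MIA), (LHR, 35, ATL, JFK, SEA), (LHR, 35, ATL, LHR, ATL), (LHR, 35, ATL, NRT, ATL), (LHR, 35, ATL, SEA, CHI), (LHR, 35, ATL, SFO, BOS), (NRT, 35, ATL, HND, MIA), (NRT, 35, ATL, JFK, SEA), (NRT, 35, ATL, LHR, ATL), (NRT, 35, ATL, NRT, ATL), (NRT, 35, ATL, SEA, CHI), (NRT, 35, ATL, SFO, BOS), (SEA, 35, CHI, HND, MIA), (SEA, 35, CHI, JFK, SEA), (SEA, 35, CHI, LHR, ATL), (SEA, 35, CHI, NRT, ATL), (SEA, 35, CHI, SEA, CHI), (SEA, 35, CHI, SFO, BOS), (SFO, 35, BOS, HND, MIA), (SFO, 35, BOS, JFK, SEA), (SFO, 35, BOS, LHR, ATL), (SFO, 35, BOS, NRT, ATL), (SFO, 35, BOS, SEA, CHI), (SFO, 35, BOS, SFO, BOS), (SFO, 36, DC, SFO, DC)}.
Apply σ_{dst ≠ dst2}; surviving tuples: {(HND, 35, MIA, JFK, SEA), (HND, 35, MIA, LHR, ATL), (HND, 35, MIA, NRT, ATL), (HND, 35, MIA, SEA, CHI), (HND, 35, MIA, SFO, BOS), (JFK, 35, SEA, HND, MIA), (JFK, 35, SEA, LHR, ATL), (JFK, 35, SEA, NRT, ATL), (JFK, 35, SEA, SEA, CHI), (JFK, 35, SEA, SFO, BOS), (LHR, 35, ATL, HND, MIA), (LHR, 35, ATL, JFK, SEA), (LHR, 35, ATL, NRT, ATL), (LHR, 35, ATL, SEA, CHI), (LHR, 35, ATL, SFO, BOS), (NRT, 35, ATL, HND, MIA), (NRT, 35, ATL, JFK, SEA), (NRT, 35, ATL, LHR, ATL), (NRT, 35, ATL, SEA, CHI), (NRT, 35, ATL, SFO, BOS), (SEA, 35, CHI, HND, MIA), (SEA, 35, CHI, JFK, SEA), (SEA, 35, CHI, LHR, ATL), (SEA, 35, CHI, NRT, ATL), (SEA, 35, CHI, SFO, BOS), (SFO, 35, BOS, HND, MIA), (SFO, 35, BOS, JFK, SEA), (SFO, 35, BOS, LHR, ATL), (SFO, 35, BOS, NRT, ATL), (SFO, 35, BOS, SEA, CHI)}
Projecting to pid, city2 (25 duplicate(s) eliminated): {(35, ATL), (35, BOS), (35, CHI), (35, MIA), (35, SEA)}

{(35, ATL), (35, BOS), (35, CHI), (35, MIA), (35, SEA)}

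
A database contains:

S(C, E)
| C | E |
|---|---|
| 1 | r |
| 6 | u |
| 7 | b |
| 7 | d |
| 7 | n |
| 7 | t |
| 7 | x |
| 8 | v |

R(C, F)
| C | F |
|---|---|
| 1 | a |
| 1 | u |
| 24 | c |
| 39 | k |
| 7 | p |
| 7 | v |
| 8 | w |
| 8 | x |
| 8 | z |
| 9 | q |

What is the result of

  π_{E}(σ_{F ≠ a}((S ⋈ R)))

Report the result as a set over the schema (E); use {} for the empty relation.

Natural join on C: {(1, r, a), (1, r, u), (7, b, p), (7, b, v), (7, d, p), (7, d, v), (7, n, p), (7, n, v), (7, t, p), (7, t, v), (7, x, p), (7, x, v), (8, v, w), (8, v, x), (8, v, z)}
Apply σ_{F ≠ a}; surviving tuples: {(1, r, u), (7, b, p), (7, b, v), (7, d, p), (7, d, v), (7, n, p), (7, n, v), (7, t, p), (7, t, v), (7, x, p), (7, x, v), (8, v, w), (8, v, x), (8, v, z)}
π[E]: project onto (E) (7 duplicate(s) eliminated) → {b, d, n, r, t, v, x}

{b, d, n, r, t, v, x}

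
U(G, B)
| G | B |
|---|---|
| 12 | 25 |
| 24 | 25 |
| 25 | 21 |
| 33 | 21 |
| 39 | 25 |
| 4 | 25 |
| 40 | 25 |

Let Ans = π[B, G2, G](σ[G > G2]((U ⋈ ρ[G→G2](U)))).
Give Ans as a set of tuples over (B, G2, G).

{(21, 25, 33), (25, 12, 24), (25, 12, 39), (25, 12, 40), (25, 24, 39), (25, 24, 40), (25, 39, 40), (25, 4, 12), (25, 4, 24), (25, 4, 39), (25, 4, 40)}

ρ[G→G2]: schema becomes (G2, B); tuples unchanged.
Natural join on B: {(12, 25, 12), (12, 25, 24), (12, 25, 39), (12, 25, 4), (12, 25, 40), (24, 25, 12), (24, 25, 24), (24, 25, 39), (24, 25, 4), (24, 25, 40), (25, 21, 25), (25, 21, 33), (33, 21, 25), (33, 21, 33), (39, 25, 12), (39, 25, 24), (39, 25, 39), (39, 25, 4), (39, 25, 40), (4, 25, 12), (4, 25, 24), (4, 25, 39), (4, 25, 4), (4, 25, 40), (40, 25, 12), (40, 25, 24), (40, 25, 39), (40, 25, 4), (40, 25, 40)}
σ[G > G2]: keep tuples satisfying G > G2 → {(12, 25, 4), (24, 25, 12), (24, 25, 4), (33, 21, 25), (39, 25, 12), (39, 25, 24), (39, 25, 4), (40, 25, 12), (40, 25, 24), (40, 25, 39), (40, 25, 4)}
Projecting to B, G2, G: {(21, 25, 33), (25, 12, 24), (25, 12, 39), (25, 12, 40), (25, 24, 39), (25, 24, 40), (25, 39, 40), (25, 4, 12), (25, 4, 24), (25, 4, 39), (25, 4, 40)}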